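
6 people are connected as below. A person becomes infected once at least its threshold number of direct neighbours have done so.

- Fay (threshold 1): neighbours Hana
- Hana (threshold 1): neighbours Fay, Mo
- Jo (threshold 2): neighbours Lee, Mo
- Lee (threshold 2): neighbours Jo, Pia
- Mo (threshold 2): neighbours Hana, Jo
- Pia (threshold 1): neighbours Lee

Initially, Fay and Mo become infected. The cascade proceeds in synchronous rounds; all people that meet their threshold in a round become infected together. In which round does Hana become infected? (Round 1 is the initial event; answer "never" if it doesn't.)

2

Round 1 — Fay, Mo become infected (initial).
Round 2 — checking thresholds:
  Hana: 2 of 2 neighbours ≥ 1, becomes infected.
  Jo: 1 of 2 neighbours < 2, below threshold.
Round 3 — no new infections; cascade stops.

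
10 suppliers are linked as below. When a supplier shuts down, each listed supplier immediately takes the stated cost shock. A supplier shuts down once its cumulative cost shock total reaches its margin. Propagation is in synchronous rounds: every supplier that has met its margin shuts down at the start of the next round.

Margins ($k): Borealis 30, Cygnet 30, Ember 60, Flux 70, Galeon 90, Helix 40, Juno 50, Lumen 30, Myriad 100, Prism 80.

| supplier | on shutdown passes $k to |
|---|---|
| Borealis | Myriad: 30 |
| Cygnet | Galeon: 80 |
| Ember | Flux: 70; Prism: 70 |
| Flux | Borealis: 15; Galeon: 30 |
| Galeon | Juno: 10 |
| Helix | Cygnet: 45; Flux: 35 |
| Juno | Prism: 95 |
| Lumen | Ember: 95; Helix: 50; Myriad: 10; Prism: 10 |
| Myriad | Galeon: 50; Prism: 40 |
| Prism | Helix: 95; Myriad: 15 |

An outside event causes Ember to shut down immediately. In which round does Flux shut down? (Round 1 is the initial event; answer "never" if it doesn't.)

2

Round 1 — Ember shuts down (initial).
  Flux: +70 → 70 ≥ 70
  Prism: +70 → 70 < 80
Round 2 — Flux shuts down.
  Borealis: +15 → 15 < 30
  Galeon: +30 → 30 < 90
No further shutdowns.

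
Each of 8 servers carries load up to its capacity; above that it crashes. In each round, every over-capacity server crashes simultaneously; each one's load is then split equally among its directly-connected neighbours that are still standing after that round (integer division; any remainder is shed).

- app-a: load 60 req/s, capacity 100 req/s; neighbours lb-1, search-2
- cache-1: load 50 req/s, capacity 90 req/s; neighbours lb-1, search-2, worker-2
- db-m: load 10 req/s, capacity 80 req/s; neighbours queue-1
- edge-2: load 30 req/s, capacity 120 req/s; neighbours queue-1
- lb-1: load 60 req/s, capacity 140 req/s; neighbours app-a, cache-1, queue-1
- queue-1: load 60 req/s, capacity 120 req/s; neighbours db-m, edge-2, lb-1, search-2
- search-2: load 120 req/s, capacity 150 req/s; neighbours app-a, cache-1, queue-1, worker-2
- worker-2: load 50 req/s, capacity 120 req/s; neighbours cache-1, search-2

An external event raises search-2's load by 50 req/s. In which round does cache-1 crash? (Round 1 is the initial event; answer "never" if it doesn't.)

2

Round 1 — search-2 at 170 > 150. search-2 crashes.
  search-2 sheds 170 req/s to app-a, cache-1, queue-1, worker-2: 42 each (2 lost).
    app-a: 60+42 = 102 > 100
    cache-1: 50+42 = 92 > 90
    queue-1: 60+42 = 102 ≤ 120
    worker-2: 50+42 = 92 ≤ 120
Round 2 — app-a, cache-1 crash.
  app-a sheds 102 req/s to lb-1: 102 each.
    lb-1: 60+102 = 162 > 140
  cache-1 sheds 92 req/s to lb-1, worker-2: 46 each.
    lb-1: 162+46 = 208 > 140
    worker-2: 92+46 = 138 > 120
Round 3 — lb-1, worker-2 crash.
  lb-1 sheds 208 req/s to queue-1: 208 each.
    queue-1: 102+208 = 310 > 120
  worker-2 sheds 138 req/s: no online neighbours, lost.
Round 4 — queue-1 crashes.
  queue-1 sheds 310 req/s to db-m, edge-2: 155 each.
    db-m: 10+155 = 165 > 80
    edge-2: 30+155 = 185 > 120
Round 5 — db-m, edge-2 crash.
  db-m sheds 165 req/s: no online neighbours, lost.
  edge-2 sheds 185 req/s: no online neighbours, lost.
No further crashes.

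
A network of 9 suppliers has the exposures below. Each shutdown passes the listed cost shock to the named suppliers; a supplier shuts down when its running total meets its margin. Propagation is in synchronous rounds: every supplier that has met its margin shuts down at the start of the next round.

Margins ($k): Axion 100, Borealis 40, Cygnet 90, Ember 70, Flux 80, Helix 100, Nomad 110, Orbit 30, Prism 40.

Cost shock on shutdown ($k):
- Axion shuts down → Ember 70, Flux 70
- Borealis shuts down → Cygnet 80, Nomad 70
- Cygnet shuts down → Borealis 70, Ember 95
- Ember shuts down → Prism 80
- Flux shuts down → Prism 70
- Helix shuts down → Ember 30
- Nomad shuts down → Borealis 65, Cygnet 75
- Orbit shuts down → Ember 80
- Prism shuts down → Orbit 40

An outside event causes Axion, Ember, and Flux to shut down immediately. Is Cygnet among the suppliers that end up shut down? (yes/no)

Round 1 — Axion, Ember, Flux shut down (initial).
  Prism: +80+70 → 150 ≥ 40
Round 2 — Prism shuts down.
  Orbit: +40 → 40 ≥ 30
Round 3 — Orbit shuts down.
No further shutdowns.

no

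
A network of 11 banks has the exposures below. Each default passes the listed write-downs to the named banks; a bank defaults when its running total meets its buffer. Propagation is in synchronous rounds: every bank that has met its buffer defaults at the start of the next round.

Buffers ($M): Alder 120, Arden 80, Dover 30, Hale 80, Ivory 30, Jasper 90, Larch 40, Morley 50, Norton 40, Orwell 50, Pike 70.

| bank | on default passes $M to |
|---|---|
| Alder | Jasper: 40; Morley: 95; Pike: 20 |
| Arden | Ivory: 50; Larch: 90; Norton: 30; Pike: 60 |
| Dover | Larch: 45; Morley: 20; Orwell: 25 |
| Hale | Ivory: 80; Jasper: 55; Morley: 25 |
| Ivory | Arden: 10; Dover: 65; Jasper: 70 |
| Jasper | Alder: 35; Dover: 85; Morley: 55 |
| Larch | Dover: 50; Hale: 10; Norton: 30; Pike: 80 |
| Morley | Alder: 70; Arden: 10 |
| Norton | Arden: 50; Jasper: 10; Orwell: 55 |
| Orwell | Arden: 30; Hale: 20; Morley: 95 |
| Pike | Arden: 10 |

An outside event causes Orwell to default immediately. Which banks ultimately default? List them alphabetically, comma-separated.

Morley, Orwell

Round 1 — Orwell defaults (initial).
  Arden: +30 → 30 < 80
  Hale: +20 → 20 < 80
  Morley: +95 → 95 ≥ 50
Round 2 — Morley defaults.
  Alder: +70 → 70 < 120
  Arden: +10 → 40 < 80
No further defaults.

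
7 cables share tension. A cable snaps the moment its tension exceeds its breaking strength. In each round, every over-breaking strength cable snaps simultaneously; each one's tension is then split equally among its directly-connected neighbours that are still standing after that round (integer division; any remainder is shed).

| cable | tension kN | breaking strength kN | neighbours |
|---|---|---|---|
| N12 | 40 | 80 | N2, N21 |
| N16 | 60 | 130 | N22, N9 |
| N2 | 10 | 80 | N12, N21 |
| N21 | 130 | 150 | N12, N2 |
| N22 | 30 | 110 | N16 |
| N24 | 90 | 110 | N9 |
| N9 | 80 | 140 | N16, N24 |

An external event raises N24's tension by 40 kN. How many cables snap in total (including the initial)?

4

Round 1 — N24 at 130 > 110. N24 snaps.
  N24 sheds 130 kN to N9: 130 each.
    N9: 80+130 = 210 > 140
Round 2 — N9 snaps.
  N9 sheds 210 kN to N16: 210 each.
    N16: 60+210 = 270 > 130
Round 3 — N16 snaps.
  N16 sheds 270 kN to N22: 270 each.
    N22: 30+270 = 300 > 110
Round 4 — N22 snaps.
  N22 sheds 300 kN: no online neighbours, lost.
No further breaks.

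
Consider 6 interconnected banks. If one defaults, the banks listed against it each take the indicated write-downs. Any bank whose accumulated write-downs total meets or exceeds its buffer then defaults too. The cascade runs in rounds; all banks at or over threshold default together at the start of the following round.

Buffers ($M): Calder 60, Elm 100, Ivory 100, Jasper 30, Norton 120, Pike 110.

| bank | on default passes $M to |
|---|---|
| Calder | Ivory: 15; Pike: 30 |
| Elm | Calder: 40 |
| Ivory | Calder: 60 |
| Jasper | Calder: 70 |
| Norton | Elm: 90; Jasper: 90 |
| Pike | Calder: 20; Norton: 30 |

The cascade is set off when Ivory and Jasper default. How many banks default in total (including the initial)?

3

Round 1 — Ivory, Jasper default (initial).
  Calder: +60+70 → 130 ≥ 60
Round 2 — Calder defaults.
  Pike: +30 → 30 < 110
No further defaults.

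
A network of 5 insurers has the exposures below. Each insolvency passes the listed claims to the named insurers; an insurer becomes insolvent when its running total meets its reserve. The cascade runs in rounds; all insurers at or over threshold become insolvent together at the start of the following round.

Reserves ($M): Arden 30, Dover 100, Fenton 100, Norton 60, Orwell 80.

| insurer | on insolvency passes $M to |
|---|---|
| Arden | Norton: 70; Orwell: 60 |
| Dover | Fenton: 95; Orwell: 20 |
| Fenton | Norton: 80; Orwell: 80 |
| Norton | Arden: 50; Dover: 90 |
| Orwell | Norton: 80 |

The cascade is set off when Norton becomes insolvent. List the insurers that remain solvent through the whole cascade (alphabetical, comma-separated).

Round 1 — Norton becomes insolvent (initial).
  Arden: +50 → 50 ≥ 30
  Dover: +90 → 90 < 100
Round 2 — Arden becomes insolvent.
  Orwell: +60 → 60 < 80
No further insolvencies.

Dover, Fenton, Orwell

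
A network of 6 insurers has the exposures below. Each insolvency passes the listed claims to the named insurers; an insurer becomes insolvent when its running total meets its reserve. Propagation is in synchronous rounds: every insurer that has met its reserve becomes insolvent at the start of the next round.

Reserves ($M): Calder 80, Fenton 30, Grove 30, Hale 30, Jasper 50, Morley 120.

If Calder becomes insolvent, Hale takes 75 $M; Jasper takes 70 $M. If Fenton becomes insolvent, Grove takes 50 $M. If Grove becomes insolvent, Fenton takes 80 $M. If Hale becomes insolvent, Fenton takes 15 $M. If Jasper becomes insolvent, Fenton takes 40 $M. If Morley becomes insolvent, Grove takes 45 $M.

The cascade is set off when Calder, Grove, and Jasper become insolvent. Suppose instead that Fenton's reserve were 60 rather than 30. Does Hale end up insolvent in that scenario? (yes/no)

yes

With Fenton's reserve at 60:
Round 1 — Calder, Grove, Jasper become insolvent (initial).
  Fenton: +80+40 → 120 ≥ 60
  Hale: +75 → 75 ≥ 30
Round 2 — Fenton, Hale become insolvent.
No further insolvencies.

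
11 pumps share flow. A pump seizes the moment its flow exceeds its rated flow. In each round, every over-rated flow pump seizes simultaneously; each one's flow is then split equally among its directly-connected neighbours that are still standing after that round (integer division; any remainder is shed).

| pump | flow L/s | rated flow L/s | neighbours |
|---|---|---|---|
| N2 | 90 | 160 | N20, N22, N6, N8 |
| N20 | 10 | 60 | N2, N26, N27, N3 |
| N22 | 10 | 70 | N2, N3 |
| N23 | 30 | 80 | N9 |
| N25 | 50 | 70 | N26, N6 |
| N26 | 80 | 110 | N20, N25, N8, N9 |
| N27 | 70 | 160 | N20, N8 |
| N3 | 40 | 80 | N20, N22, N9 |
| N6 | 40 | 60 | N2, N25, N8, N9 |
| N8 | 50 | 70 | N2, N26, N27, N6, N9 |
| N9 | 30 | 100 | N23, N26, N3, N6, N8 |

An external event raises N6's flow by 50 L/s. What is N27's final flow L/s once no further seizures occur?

Round 1 — N6 at 90 > 60. N6 seizes.
  N6 sheds 90 L/s to N2, N25, N8, N9: 22 each (2 lost).
    N2: 90+22 = 112 ≤ 160
    N25: 50+22 = 72 > 70
    N8: 50+22 = 72 > 70
    N9: 30+22 = 52 ≤ 100
Round 2 — N25, N8 seize.
  N25 sheds 72 L/s to N26: 72 each.
    N26: 80+72 = 152 > 110
  N8 sheds 72 L/s to N2, N26, N27, N9: 18 each.
    N2: 112+18 = 130 ≤ 160
    N26: 152+18 = 170 > 110
    N27: 70+18 = 88 ≤ 160
    N9: 52+18 = 70 ≤ 100
Round 3 — N26 seizes.
  N26 sheds 170 L/s to N20, N9: 85 each.
    N20: 10+85 = 95 > 60
    N9: 70+85 = 155 > 100
Round 4 — N20, N9 seize.
  N20 sheds 95 L/s to N2, N27, N3: 31 each (2 lost).
    N2: 130+31 = 161 > 160
    N27: 88+31 = 119 ≤ 160
    N3: 40+31 = 71 ≤ 80
  N9 sheds 155 L/s to N23, N3: 77 each (1 lost).
    N23: 30+77 = 107 > 80
    N3: 71+77 = 148 > 80
Round 5 — N2, N23, N3 seize.
  N2 sheds 161 L/s to N22: 161 each.
    N22: 10+161 = 171 > 70
  N23 sheds 107 L/s: no online neighbours, lost.
  N3 sheds 148 L/s to N22: 148 each.
    N22: 171+148 = 319 > 70
Round 6 — N22 seizes.
  N22 sheds 319 L/s: no online neighbours, lost.
No further seizures.

119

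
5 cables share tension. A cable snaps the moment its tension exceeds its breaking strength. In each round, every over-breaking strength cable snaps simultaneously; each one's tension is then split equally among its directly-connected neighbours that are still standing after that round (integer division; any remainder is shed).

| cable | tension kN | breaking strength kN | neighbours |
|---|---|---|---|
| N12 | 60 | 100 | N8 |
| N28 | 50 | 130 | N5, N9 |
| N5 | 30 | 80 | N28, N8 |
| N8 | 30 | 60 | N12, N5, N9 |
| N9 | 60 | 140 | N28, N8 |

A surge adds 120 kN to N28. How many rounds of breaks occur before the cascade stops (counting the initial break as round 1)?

4

Round 1 — N28 at 170 > 130. N28 snaps.
  N28 sheds 170 kN to N5, N9: 85 each.
    N5: 30+85 = 115 > 80
    N9: 60+85 = 145 > 140
Round 2 — N5, N9 snap.
  N5 sheds 115 kN to N8: 115 each.
    N8: 30+115 = 145 > 60
  N9 sheds 145 kN to N8: 145 each.
    N8: 145+145 = 290 > 60
Round 3 — N8 snaps.
  N8 sheds 290 kN to N12: 290 each.
    N12: 60+290 = 350 > 100
Round 4 — N12 snaps.
  N12 sheds 350 kN: no online neighbours, lost.
No further breaks.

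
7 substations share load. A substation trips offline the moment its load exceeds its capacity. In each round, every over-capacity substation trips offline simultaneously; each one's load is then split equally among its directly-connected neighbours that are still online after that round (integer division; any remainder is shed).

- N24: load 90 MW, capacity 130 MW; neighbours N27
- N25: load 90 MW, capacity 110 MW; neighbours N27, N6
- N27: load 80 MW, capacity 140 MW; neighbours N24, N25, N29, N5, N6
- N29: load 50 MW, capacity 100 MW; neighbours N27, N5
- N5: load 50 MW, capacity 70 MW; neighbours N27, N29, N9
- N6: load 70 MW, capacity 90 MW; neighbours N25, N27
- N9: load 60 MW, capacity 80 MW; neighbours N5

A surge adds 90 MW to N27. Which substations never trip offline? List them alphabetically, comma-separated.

N24

Round 1 — N27 at 170 > 140. N27 trips offline.
  N27 sheds 170 MW to N24, N25, N29, N5, N6: 34 each.
    N24: 90+34 = 124 ≤ 130
    N25: 90+34 = 124 > 110
    N29: 50+34 = 84 ≤ 100
    N5: 50+34 = 84 > 70
    N6: 70+34 = 104 > 90
Round 2 — N25, N5, N6 trip offline.
  N25 sheds 124 MW: no online neighbours, lost.
  N5 sheds 84 MW to N29, N9: 42 each.
    N29: 84+42 = 126 > 100
    N9: 60+42 = 102 > 80
  N6 sheds 104 MW: no online neighbours, lost.
Round 3 — N29, N9 trip offline.
  N29 sheds 126 MW: no online neighbours, lost.
  N9 sheds 102 MW: no online neighbours, lost.
No further trips.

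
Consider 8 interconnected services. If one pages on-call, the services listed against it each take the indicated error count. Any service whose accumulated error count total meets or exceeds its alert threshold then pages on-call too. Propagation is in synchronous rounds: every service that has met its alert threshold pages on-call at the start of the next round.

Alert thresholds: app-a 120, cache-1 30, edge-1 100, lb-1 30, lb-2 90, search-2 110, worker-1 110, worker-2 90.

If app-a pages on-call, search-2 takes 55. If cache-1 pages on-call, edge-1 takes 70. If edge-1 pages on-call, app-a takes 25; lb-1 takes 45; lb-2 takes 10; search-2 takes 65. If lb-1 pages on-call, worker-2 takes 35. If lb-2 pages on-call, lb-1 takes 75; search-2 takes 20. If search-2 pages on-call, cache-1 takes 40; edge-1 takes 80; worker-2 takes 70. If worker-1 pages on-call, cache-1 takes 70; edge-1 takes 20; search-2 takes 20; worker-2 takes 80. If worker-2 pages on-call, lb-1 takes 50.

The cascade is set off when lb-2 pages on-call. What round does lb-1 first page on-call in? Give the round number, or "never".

2

Round 1 — lb-2 pages on-call (initial).
  lb-1: +75 → 75 ≥ 30
  search-2: +20 → 20 < 110
Round 2 — lb-1 pages on-call.
  worker-2: +35 → 35 < 90
No further pages.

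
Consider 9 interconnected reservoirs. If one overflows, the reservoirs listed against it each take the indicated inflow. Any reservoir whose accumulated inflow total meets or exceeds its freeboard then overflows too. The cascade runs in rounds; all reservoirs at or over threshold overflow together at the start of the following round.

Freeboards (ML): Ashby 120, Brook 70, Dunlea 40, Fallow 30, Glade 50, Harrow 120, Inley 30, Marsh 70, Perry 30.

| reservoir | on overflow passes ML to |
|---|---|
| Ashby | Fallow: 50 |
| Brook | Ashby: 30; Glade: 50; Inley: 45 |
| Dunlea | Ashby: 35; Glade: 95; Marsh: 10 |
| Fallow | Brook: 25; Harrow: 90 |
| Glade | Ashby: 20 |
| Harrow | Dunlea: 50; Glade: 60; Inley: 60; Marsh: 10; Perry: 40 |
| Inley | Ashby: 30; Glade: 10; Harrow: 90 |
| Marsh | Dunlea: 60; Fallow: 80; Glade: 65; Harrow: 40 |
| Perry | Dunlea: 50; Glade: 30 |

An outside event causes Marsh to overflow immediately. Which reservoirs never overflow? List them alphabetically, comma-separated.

Ashby, Brook

Round 1 — Marsh overflows (initial).
  Dunlea: +60 → 60 ≥ 40
  Fallow: +80 → 80 ≥ 30
  Glade: +65 → 65 ≥ 50
  Harrow: +40 → 40 < 120
Round 2 — Dunlea, Fallow, Glade overflow.
  Ashby: +35+20 → 55 < 120
  Brook: +25 → 25 < 70
  Harrow: +90 → 130 ≥ 120
Round 3 — Harrow overflows.
  Inley: +60 → 60 ≥ 30
  Perry: +40 → 40 ≥ 30
Round 4 — Inley, Perry overflow.
  Ashby: +30 → 85 < 120
No further overflows.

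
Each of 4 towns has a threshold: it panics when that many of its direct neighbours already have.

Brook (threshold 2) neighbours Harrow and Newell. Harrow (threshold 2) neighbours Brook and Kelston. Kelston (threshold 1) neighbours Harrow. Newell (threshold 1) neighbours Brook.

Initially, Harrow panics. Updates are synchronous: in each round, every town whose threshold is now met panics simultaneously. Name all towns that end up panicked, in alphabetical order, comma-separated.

Harrow, Kelston

Round 1 — Harrow panics (initial).
Round 2 — checking thresholds:
  Brook: 1 of 2 neighbours < 2, below threshold.
  Kelston: 1 of 1 neighbours ≥ 1, panics.
Round 3 — no new panics; cascade stops.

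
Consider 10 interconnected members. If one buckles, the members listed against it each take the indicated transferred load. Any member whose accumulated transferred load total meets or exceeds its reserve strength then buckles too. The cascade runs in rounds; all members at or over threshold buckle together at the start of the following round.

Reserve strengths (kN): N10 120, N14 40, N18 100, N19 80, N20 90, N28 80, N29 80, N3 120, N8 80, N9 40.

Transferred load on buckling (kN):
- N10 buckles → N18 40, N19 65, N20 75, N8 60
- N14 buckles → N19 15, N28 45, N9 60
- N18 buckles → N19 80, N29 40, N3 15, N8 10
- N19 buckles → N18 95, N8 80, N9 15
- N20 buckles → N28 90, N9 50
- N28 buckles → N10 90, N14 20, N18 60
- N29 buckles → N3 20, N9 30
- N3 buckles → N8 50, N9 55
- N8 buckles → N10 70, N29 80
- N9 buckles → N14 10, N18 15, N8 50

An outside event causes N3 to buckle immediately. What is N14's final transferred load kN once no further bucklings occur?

Round 1 — N3 buckles (initial).
  N8: +50 → 50 < 80
  N9: +55 → 55 ≥ 40
Round 2 — N9 buckles.
  N14: +10 → 10 < 40
  N18: +15 → 15 < 100
  N8: +50 → 100 ≥ 80
Round 3 — N8 buckles.
  N10: +70 → 70 < 120
  N29: +80 → 80 ≥ 80
Round 4 — N29 buckles.
No further bucklings.

10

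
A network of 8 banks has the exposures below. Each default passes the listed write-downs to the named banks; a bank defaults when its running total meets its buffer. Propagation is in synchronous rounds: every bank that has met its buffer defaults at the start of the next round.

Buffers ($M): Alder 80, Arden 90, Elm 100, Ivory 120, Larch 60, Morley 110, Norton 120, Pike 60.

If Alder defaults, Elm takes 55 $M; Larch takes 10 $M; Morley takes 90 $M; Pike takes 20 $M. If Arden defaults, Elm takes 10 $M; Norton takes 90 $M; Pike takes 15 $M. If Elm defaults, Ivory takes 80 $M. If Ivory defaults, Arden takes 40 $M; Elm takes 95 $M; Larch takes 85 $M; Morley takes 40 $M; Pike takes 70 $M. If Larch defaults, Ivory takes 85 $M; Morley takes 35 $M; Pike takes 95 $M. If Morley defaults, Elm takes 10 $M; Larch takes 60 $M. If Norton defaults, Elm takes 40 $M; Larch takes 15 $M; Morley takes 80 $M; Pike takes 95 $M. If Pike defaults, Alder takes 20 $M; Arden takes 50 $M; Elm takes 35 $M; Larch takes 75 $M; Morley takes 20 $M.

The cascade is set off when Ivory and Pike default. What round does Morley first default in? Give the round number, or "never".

never

Round 1 — Ivory, Pike default (initial).
  Alder: +20 → 20 < 80
  Arden: +40+50 → 90 ≥ 90
  Elm: +95+35 → 130 ≥ 100
  Larch: +85+75 → 160 ≥ 60
  Morley: +40+20 → 60 < 110
Round 2 — Arden, Elm, Larch default.
  Morley: +35 → 95 < 110
  Norton: +90 → 90 < 120
No further defaults.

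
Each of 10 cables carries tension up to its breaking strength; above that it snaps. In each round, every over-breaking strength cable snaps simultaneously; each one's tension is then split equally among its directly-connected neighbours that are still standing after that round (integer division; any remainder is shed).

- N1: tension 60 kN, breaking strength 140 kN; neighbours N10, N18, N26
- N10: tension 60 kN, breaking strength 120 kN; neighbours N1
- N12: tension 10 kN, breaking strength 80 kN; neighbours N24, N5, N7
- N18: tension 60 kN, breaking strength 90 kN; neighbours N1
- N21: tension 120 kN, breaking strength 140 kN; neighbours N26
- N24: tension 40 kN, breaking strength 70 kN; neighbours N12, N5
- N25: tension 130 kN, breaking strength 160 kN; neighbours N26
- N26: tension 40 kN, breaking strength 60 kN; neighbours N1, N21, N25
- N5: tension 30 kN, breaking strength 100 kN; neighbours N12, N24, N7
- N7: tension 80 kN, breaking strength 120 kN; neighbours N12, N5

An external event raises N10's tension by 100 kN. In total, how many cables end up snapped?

Round 1 — N10 at 160 > 120. N10 snaps.
  N10 sheds 160 kN to N1: 160 each.
    N1: 60+160 = 220 > 140
Round 2 — N1 snaps.
  N1 sheds 220 kN to N18, N26: 110 each.
    N18: 60+110 = 170 > 90
    N26: 40+110 = 150 > 60
Round 3 — N18, N26 snap.
  N18 sheds 170 kN: no online neighbours, lost.
  N26 sheds 150 kN to N21, N25: 75 each.
    N21: 120+75 = 195 > 140
    N25: 130+75 = 205 > 160
Round 4 — N21, N25 snap.
  N21 sheds 195 kN: no online neighbours, lost.
  N25 sheds 205 kN: no online neighbours, lost.
No further breaks.

6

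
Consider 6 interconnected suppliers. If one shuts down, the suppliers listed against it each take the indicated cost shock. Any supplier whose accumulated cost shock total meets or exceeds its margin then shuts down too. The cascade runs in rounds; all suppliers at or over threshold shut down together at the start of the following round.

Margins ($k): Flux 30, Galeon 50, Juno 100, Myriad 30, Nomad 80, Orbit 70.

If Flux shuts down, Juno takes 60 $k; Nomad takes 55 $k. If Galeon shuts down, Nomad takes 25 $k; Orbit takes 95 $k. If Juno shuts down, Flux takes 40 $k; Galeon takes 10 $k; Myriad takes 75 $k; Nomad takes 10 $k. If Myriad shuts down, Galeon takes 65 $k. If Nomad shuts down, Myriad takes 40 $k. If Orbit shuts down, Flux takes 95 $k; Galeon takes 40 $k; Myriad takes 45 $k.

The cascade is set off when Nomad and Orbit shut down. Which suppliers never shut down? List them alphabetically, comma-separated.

Juno

Round 1 — Nomad, Orbit shut down (initial).
  Flux: +95 → 95 ≥ 30
  Galeon: +40 → 40 < 50
  Myriad: +40+45 → 85 ≥ 30
Round 2 — Flux, Myriad shut down.
  Galeon: +65 → 105 ≥ 50
  Juno: +60 → 60 < 100
Round 3 — Galeon shuts down.
No further shutdowns.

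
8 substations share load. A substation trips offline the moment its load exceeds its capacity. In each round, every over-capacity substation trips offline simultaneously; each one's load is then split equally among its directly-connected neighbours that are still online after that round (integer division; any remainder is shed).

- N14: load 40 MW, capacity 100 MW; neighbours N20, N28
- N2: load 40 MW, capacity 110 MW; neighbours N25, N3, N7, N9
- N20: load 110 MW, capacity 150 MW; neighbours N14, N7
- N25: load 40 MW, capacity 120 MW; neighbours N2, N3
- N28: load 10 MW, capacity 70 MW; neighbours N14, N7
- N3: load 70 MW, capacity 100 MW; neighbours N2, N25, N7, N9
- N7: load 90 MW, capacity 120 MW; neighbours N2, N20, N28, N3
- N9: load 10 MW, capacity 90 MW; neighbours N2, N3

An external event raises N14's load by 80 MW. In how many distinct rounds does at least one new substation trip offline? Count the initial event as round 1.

5

Round 1 — N14 at 120 > 100. N14 trips offline.
  N14 sheds 120 MW to N20, N28: 60 each.
    N20: 110+60 = 170 > 150
    N28: 10+60 = 70 ≤ 70
Round 2 — N20 trips offline.
  N20 sheds 170 MW to N7: 170 each.
    N7: 90+170 = 260 > 120
Round 3 — N7 trips offline.
  N7 sheds 260 MW to N2, N28, N3: 86 each (2 lost).
    N2: 40+86 = 126 > 110
    N28: 70+86 = 156 > 70
    N3: 70+86 = 156 > 100
Round 4 — N2, N28, N3 trip offline.
  N2 sheds 126 MW to N25, N9: 63 each.
    N25: 40+63 = 103 ≤ 120
    N9: 10+63 = 73 ≤ 90
  N28 sheds 156 MW: no online neighbours, lost.
  N3 sheds 156 MW to N25, N9: 78 each.
    N25: 103+78 = 181 > 120
    N9: 73+78 = 151 > 90
Round 5 — N25, N9 trip offline.
  N25 sheds 181 MW: no online neighbours, lost.
  N9 sheds 151 MW: no online neighbours, lost.
No further trips.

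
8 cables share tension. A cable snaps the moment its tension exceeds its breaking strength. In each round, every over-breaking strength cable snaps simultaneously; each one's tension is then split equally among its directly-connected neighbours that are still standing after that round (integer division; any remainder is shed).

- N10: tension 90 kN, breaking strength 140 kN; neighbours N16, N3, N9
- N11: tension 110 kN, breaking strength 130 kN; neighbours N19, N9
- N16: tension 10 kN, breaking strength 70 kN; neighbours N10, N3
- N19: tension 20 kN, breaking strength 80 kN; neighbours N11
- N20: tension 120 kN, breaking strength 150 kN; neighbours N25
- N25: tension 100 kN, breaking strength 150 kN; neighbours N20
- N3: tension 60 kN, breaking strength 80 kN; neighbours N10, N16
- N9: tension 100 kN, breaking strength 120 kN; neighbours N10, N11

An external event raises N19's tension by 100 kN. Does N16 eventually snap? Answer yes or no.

yes

Round 1 — N19 at 120 > 80. N19 snaps.
  N19 sheds 120 kN to N11: 120 each.
    N11: 110+120 = 230 > 130
Round 2 — N11 snaps.
  N11 sheds 230 kN to N9: 230 each.
    N9: 100+230 = 330 > 120
Round 3 — N9 snaps.
  N9 sheds 330 kN to N10: 330 each.
    N10: 90+330 = 420 > 140
Round 4 — N10 snaps.
  N10 sheds 420 kN to N16, N3: 210 each.
    N16: 10+210 = 220 > 70
    N3: 60+210 = 270 > 80
Round 5 — N16, N3 snap.
  N16 sheds 220 kN: no online neighbours, lost.
  N3 sheds 270 kN: no online neighbours, lost.
No further breaks.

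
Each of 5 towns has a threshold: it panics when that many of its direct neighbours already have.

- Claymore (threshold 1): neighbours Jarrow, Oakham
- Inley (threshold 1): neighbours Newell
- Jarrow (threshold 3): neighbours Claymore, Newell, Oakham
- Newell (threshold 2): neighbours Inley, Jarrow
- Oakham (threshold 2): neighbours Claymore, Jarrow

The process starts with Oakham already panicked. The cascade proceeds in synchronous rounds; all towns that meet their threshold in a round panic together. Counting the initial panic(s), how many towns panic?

Round 1 — Oakham panics (initial).
Round 2 — checking thresholds:
  Claymore: 1 of 2 neighbours ≥ 1, panics.
  Jarrow: 1 of 3 neighbours < 3, not yet.
Round 3 — no new panics; cascade stops.

2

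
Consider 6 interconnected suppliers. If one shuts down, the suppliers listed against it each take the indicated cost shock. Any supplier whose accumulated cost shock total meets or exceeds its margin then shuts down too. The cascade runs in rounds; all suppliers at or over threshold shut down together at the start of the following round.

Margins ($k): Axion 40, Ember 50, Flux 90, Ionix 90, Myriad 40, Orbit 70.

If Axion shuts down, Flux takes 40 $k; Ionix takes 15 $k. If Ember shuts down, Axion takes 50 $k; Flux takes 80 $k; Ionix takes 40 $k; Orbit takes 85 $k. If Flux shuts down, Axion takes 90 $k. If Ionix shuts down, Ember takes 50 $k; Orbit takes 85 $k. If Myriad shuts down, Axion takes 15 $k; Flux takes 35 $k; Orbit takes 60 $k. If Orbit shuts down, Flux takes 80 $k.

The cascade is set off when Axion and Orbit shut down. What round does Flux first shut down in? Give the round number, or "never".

Round 1 — Axion, Orbit shut down (initial).
  Flux: +40+80 → 120 ≥ 90
  Ionix: +15 → 15 < 90
Round 2 — Flux shuts down.
No further shutdowns.

2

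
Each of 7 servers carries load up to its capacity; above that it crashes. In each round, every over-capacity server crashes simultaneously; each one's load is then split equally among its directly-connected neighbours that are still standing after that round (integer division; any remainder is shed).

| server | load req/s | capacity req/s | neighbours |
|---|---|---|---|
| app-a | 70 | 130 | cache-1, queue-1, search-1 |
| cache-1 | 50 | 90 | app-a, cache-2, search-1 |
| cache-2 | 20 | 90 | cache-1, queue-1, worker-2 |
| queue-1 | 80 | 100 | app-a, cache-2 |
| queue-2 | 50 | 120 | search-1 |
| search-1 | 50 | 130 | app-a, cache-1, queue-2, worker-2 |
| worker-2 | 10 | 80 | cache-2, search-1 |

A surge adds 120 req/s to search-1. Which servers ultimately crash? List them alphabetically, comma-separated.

app-a, cache-1, cache-2, queue-1, search-1, worker-2

Round 1 — search-1 at 170 > 130. search-1 crashes.
  search-1 sheds 170 req/s to app-a, cache-1, queue-2, worker-2: 42 each (2 lost).
    app-a: 70+42 = 112 ≤ 130
    cache-1: 50+42 = 92 > 90
    queue-2: 50+42 = 92 ≤ 120
    worker-2: 10+42 = 52 ≤ 80
Round 2 — cache-1 crashes.
  cache-1 sheds 92 req/s to app-a, cache-2: 46 each.
    app-a: 112+46 = 158 > 130
    cache-2: 20+46 = 66 ≤ 90
Round 3 — app-a crashes.
  app-a sheds 158 req/s to queue-1: 158 each.
    queue-1: 80+158 = 238 > 100
Round 4 — queue-1 crashes.
  queue-1 sheds 238 req/s to cache-2: 238 each.
    cache-2: 66+238 = 304 > 90
Round 5 — cache-2 crashes.
  cache-2 sheds 304 req/s to worker-2: 304 each.
    worker-2: 52+304 = 356 > 80
Round 6 — worker-2 crashes.
  worker-2 sheds 356 req/s: no online neighbours, lost.
No further crashes.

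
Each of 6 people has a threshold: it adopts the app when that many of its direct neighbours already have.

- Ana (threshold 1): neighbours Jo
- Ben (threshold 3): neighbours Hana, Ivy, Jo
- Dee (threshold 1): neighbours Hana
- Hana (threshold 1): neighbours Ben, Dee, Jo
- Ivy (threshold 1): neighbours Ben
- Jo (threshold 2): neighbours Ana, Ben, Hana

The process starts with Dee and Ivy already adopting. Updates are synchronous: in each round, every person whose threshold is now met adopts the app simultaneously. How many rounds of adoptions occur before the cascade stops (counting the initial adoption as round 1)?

2

Round 1 — Dee, Ivy adopt the app (initial).
Round 2 — checking thresholds:
  Ben: 1 of 3 neighbours < 3, below threshold.
  Hana: 1 of 3 neighbours ≥ 1, adopts the app.
Round 3 — no new adoptions; cascade stops.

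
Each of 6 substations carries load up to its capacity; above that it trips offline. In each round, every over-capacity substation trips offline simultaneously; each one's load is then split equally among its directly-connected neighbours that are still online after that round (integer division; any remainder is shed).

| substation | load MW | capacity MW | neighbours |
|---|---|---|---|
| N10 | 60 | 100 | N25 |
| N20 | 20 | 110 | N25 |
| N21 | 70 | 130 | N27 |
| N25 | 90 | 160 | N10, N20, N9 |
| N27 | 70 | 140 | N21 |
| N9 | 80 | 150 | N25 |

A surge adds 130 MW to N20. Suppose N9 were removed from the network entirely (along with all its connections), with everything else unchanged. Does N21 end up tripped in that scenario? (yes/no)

no

With N9 removed:
Round 1 — N20 at 150 > 110. N20 trips offline.
  N20 sheds 150 MW to N25: 150 each.
    N25: 90+150 = 240 > 160
Round 2 — N25 trips offline.
  N25 sheds 240 MW to N10: 240 each.
    N10: 60+240 = 300 > 100
Round 3 — N10 trips offline.
  N10 sheds 300 MW: no online neighbours, lost.
No further trips.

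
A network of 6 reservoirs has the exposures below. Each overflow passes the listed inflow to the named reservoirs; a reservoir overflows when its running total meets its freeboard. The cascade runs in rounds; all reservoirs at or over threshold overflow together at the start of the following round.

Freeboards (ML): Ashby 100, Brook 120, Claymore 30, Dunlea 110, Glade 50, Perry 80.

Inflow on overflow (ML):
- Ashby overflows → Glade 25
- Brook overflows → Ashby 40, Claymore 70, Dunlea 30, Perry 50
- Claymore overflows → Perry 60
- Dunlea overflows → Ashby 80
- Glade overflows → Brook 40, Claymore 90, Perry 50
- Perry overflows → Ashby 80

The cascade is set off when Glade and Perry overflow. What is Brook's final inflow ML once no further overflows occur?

Round 1 — Glade, Perry overflow (initial).
  Ashby: +80 → 80 < 100
  Brook: +40 → 40 < 120
  Claymore: +90 → 90 ≥ 30
Round 2 — Claymore overflows.
No further overflows.

40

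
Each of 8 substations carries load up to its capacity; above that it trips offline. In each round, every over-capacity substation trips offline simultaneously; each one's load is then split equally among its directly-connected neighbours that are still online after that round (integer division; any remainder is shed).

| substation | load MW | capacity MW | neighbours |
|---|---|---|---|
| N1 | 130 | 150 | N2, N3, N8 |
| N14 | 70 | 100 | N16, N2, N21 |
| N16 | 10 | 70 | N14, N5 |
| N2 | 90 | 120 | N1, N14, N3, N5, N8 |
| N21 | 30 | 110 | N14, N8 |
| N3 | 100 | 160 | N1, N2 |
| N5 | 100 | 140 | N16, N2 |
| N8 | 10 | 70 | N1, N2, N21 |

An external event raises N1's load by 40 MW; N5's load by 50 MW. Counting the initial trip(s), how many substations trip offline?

Round 1 — N1 at 170 > 150; N5 at 150 > 140. N1, N5 trip offline.
  N1 sheds 170 MW to N2, N3, N8: 56 each (2 lost).
    N2: 90+56 = 146 > 120
    N3: 100+56 = 156 ≤ 160
    N8: 10+56 = 66 ≤ 70
  N5 sheds 150 MW to N16, N2: 75 each.
    N16: 10+75 = 85 > 70
    N2: 146+75 = 221 > 120
Round 2 — N16, N2 trip offline.
  N16 sheds 85 MW to N14: 85 each.
    N14: 70+85 = 155 > 100
  N2 sheds 221 MW to N14, N3, N8: 73 each (2 lost).
    N14: 155+73 = 228 > 100
    N3: 156+73 = 229 > 160
    N8: 66+73 = 139 > 70
Round 3 — N14, N3, N8 trip offline.
  N14 sheds 228 MW to N21: 228 each.
    N21: 30+228 = 258 > 110
  N3 sheds 229 MW: no online neighbours, lost.
  N8 sheds 139 MW to N21: 139 each.
    N21: 258+139 = 397 > 110
Round 4 — N21 trips offline.
  N21 sheds 397 MW: no online neighbours, lost.
No further trips.

8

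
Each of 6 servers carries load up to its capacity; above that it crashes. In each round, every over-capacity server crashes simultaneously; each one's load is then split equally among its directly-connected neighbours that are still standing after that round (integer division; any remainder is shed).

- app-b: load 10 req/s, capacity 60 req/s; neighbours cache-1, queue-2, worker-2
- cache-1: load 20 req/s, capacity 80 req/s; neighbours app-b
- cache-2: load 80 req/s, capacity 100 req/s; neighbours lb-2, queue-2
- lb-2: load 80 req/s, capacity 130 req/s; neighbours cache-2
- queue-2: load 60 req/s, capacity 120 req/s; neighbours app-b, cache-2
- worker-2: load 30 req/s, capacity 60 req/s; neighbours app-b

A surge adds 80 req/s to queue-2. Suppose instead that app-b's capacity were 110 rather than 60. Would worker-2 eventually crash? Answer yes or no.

no

With app-b's capacity at 110:
Round 1 — queue-2 at 140 > 120. queue-2 crashes.
  queue-2 sheds 140 req/s to app-b, cache-2: 70 each.
    app-b: 10+70 = 80 ≤ 110
    cache-2: 80+70 = 150 > 100
Round 2 — cache-2 crashes.
  cache-2 sheds 150 req/s to lb-2: 150 each.
    lb-2: 80+150 = 230 > 130
Round 3 — lb-2 crashes.
  lb-2 sheds 230 req/s: no online neighbours, lost.
No further crashes.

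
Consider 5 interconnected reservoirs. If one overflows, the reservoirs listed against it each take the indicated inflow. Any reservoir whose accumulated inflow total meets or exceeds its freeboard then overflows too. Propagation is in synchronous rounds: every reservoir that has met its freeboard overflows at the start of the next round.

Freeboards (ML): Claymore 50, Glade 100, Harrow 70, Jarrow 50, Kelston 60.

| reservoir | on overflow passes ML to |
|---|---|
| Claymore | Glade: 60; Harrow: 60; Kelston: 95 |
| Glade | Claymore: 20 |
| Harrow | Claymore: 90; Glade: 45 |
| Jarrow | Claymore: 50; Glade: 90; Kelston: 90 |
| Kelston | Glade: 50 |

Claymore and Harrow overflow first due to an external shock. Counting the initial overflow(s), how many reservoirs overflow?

4

Round 1 — Claymore, Harrow overflow (initial).
  Glade: +60+45 → 105 ≥ 100
  Kelston: +95 → 95 ≥ 60
Round 2 — Glade, Kelston overflow.
No further overflows.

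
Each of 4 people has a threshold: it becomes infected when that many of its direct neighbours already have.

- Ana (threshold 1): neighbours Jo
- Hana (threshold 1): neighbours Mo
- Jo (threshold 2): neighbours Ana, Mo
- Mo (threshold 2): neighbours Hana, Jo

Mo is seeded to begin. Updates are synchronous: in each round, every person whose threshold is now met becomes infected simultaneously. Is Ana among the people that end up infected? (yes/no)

Round 1 — Mo becomes infected (initial).
Round 2 — checking thresholds:
  Hana: 1 of 1 neighbours ≥ 1, becomes infected.
  Jo: 1 of 2 neighbours < 2, holds.
Round 3 — no new infections; cascade stops.

no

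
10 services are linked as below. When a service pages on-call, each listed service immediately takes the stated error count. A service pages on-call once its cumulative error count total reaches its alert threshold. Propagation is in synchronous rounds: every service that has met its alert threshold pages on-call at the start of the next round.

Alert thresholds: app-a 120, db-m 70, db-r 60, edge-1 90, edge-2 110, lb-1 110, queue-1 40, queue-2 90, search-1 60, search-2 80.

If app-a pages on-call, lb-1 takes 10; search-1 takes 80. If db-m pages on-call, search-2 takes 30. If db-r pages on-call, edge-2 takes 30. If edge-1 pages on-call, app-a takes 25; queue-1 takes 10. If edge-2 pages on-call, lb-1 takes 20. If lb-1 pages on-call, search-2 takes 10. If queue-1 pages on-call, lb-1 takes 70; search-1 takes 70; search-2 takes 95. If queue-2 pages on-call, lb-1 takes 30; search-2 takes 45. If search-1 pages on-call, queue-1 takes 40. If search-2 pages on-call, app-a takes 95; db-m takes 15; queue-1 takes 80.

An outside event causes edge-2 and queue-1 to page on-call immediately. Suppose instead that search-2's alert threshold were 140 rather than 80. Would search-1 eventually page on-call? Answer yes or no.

With search-2's alert threshold at 140:
Round 1 — edge-2, queue-1 page on-call (initial).
  lb-1: +20+70 → 90 < 110
  search-1: +70 → 70 ≥ 60
  search-2: +95 → 95 < 140
Round 2 — search-1 pages on-call.
No further pages.

yes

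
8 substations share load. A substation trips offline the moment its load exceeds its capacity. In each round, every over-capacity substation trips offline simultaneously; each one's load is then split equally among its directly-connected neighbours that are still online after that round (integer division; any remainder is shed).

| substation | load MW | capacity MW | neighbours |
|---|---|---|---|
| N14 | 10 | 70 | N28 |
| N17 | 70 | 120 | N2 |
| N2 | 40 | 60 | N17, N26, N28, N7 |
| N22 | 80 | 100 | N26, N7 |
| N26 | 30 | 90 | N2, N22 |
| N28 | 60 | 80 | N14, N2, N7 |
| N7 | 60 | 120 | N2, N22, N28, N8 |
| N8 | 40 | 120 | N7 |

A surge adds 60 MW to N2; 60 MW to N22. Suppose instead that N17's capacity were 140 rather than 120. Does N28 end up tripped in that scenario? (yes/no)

yes

With N17's capacity at 140:
Round 1 — N2 at 100 > 60; N22 at 140 > 100. N2, N22 trip offline.
  N2 sheds 100 MW to N17, N26, N28, N7: 25 each.
    N17: 70+25 = 95 ≤ 140
    N26: 30+25 = 55 ≤ 90
    N28: 60+25 = 85 > 80
    N7: 60+25 = 85 ≤ 120
  N22 sheds 140 MW to N26, N7: 70 each.
    N26: 55+70 = 125 > 90
    N7: 85+70 = 155 > 120
Round 2 — N26, N28, N7 trip offline.
  N26 sheds 125 MW: no online neighbours, lost.
  N28 sheds 85 MW to N14: 85 each.
    N14: 10+85 = 95 > 70
  N7 sheds 155 MW to N8: 155 each.
    N8: 40+155 = 195 > 120
Round 3 — N14, N8 trip offline.
  N14 sheds 95 MW: no online neighbours, lost.
  N8 sheds 195 MW: no online neighbours, lost.
No further trips.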